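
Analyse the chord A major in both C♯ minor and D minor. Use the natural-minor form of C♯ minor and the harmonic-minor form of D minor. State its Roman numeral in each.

VI in C♯ minor; V in D minor

The scale of C♯ minor (natural minor) is C♯ D♯ E F♯ G♯ A B; A is degree 6, and the triad built there (A-C♯-E) is major, so it is VI.
The scale of D minor (harmonic minor) is D E F G A B♭ C♯; A is degree 5, and the triad built there (A-C♯-E) is major, so it is V.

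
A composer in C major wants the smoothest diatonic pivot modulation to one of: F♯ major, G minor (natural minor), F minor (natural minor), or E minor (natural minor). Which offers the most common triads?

E minor

Triads of C major: C (I), Dm (ii), Em (iii), F (IV), G (V), Am (vi), Bdim (vii°).
F♯ major shares 0: none.
G minor (natural minor) shares 2: Dm, F.
F minor (natural minor) shares 0: none.
E minor (natural minor) shares 4: C, Em, G, Am.
The most common triads (4) are shared with E minor.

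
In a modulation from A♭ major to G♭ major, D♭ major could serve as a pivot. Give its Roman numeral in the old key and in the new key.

IV in A♭ major; V in G♭ major

The scale of A♭ major is A♭ B♭ C D♭ E♭ F G; D♭ is degree 4, and the triad built there (D♭-F-A♭) is major, so it is IV.
The scale of G♭ major is G♭ A♭ B♭ C♭ D♭ E♭ F; D♭ is degree 5, and the triad built there (D♭-F-A♭) is major, so it is V.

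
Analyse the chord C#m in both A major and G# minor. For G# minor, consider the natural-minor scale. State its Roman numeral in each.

iii in A major; iv in G# minor

The scale of A major is A B C# D E F# G#; C# is degree 3, and the triad built there (C#-E-G#) is minor, so it is iii.
The scale of G# minor (natural minor) is G# A# B C# D# E F#; C# is degree 4, and the triad built there (C#-E-G#) is minor, so it is iv.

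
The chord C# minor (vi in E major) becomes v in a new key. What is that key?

F# minor

The numeral v denotes a minor triad on scale degree 5. With C# on degree 5, the tonic of the new key is F#.
Degree 5 carries a minor triad in natural-minor keys, so the destination is F# minor.
Check: the diatonic triads of F# minor (natural minor) are F#m (i), G#dim (ii°), A (III), Bm (iv), C#m (v), D (VI), E (VII) — C# minor is indeed v.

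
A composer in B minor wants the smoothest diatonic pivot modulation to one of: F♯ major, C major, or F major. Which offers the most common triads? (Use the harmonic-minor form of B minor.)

Triads of B minor (harmonic minor): Bm (i), C♯dim (ii°), Daug (III+), Em (iv), F♯ (V), G (VI), A♯dim (vii°).
F♯ major shares 1: F♯.
C major shares 2: Em, G.
F major shares 0: none.
The most common triads (2) are shared with C major.

C major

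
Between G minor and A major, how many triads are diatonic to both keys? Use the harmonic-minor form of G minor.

1

Diatonic triads of G minor (harmonic minor): Gm (i), Adim (ii°), Bbaug (III+), Cm (iv), D (V), Eb (VI), F#dim (vii°).
Diatonic triads of A major: A (I), Bm (ii), C#m (iii), D (IV), E (V), F#m (vi), G#dim (vii°).
Matching root and quality in both lists: D.
That gives 1 common triad.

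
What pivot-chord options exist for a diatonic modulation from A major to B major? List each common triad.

Triads in A major: A (I), Bm (ii), C#m (iii), D (IV), E (V), F#m (vi), G#dim (vii°).
Triads in B major: B (I), C#m (ii), D#m (iii), E (IV), F# (V), G#m (vi), A#dim (vii°).
Shared triads with their functions: C#m (iii in A major, ii in B major); E (V in A major, IV in B major).

C#m, E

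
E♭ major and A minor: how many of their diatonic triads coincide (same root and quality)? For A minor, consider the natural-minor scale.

Diatonic triads of E♭ major: E♭ (I), Fm (ii), Gm (iii), A♭ (IV), B♭ (V), Cm (vi), Ddim (vii°).
Diatonic triads of A minor (natural minor): Am (i), Bdim (ii°), C (III), Dm (iv), Em (v), F (VI), G (VII).
No triad has the same root and quality in both keys.

0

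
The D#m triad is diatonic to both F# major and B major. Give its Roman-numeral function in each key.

The scale of F# major is F# G# A# B C# D# E#; D# is degree 6, and the triad built there (D#-F#-A#) is minor, so it is vi.
The scale of B major is B C# D# E F# G# A#; D# is degree 3, and the triad built there (D#-F#-A#) is minor, so it is iii.

vi in F# major; iii in B major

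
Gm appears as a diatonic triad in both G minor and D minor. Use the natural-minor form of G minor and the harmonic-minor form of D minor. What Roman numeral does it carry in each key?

The scale of G minor (natural minor) is G A Bb C D Eb F; G is degree 1, and the triad built there (G-Bb-D) is minor, so it is i.
The scale of D minor (harmonic minor) is D E F G A Bb C#; G is degree 4, and the triad built there (G-Bb-D) is minor, so it is iv.

i in G minor; iv in D minor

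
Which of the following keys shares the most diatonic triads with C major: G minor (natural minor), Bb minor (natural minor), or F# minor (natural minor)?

G minor

Triads of C major: C (I), Dm (ii), Em (iii), F (IV), G (V), Am (vi), Bdim (vii°).
G minor (natural minor) shares 2: Dm, F.
Bb minor (natural minor) shares 0: none.
F# minor (natural minor) shares 0: none.
The most common triads (2) are shared with G minor.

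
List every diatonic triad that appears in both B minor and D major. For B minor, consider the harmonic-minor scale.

Triads in B minor (harmonic minor): Bm (i), C#dim (ii°), Daug (III+), Em (iv), F# (V), G (VI), A#dim (vii°).
Triads in D major: D (I), Em (ii), F#m (iii), G (IV), A (V), Bm (vi), C#dim (vii°).
Shared triads with their functions: Bm (i in B minor, vi in D major); C#dim (ii° in B minor, vii° in D major); Em (iv in B minor, ii in D major); G (VI in B minor, IV in D major).

Bm, C#dim, Em, G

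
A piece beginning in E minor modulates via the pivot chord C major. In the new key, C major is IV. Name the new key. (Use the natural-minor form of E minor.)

G major

The numeral IV denotes a major triad on scale degree 4. With C on degree 4, the tonic of the new key is G.
Degree 4 carries a major triad in major keys, so the destination is G major.
Check: the diatonic triads of G major are G (I), Am (ii), Bm (iii), C (IV), D (V), Em (vi), F#dim (vii°) — C major is indeed IV.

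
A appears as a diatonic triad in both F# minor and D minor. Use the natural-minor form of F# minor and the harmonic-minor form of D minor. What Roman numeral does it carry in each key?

The scale of F# minor (natural minor) is F# G# A B C# D E; A is degree 3, and the triad built there (A-C#-E) is major, so it is III.
The scale of D minor (harmonic minor) is D E F G A Bb C#; A is degree 5, and the triad built there (A-C#-E) is major, so it is V.

III in F# minor; V in D minor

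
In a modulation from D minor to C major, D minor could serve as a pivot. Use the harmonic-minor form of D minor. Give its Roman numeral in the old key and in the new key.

i in D minor; ii in C major

The scale of D minor (harmonic minor) is D E F G A Bb C#; D is degree 1, and the triad built there (D-F-A) is minor, so it is i.
The scale of C major is C D E F G A B; D is degree 2, and the triad built there (D-F-A) is minor, so it is ii.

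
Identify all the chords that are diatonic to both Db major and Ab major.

Db, Fm, Ab, Bbm

Triads in Db major: Db (I), Ebm (ii), Fm (iii), Gb (IV), Ab (V), Bbm (vi), Cdim (vii°).
Triads in Ab major: Ab (I), Bbm (ii), Cm (iii), Db (IV), Eb (V), Fm (vi), Gdim (vii°).
Shared triads with their functions: Db (I in Db major, IV in Ab major); Fm (iii in Db major, vi in Ab major); Ab (V in Db major, I in Ab major); Bbm (vi in Db major, ii in Ab major).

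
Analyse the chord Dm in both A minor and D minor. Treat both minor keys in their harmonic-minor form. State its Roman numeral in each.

The scale of A minor (harmonic minor) is A B C D E F G♯; D is degree 4, and the triad built there (D-F-A) is minor, so it is iv.
The scale of D minor (harmonic minor) is D E F G A B♭ C♯; D is degree 1, and the triad built there (D-F-A) is minor, so it is i.

iv in A minor; i in D minor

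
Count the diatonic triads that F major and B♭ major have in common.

Diatonic triads of F major: F (I), Gm (ii), Am (iii), B♭ (IV), C (V), Dm (vi), Edim (vii°).
Diatonic triads of B♭ major: B♭ (I), Cm (ii), Dm (iii), E♭ (IV), F (V), Gm (vi), Adim (vii°).
Matching root and quality in both lists: F, Gm, B♭, Dm.
That gives 4 common triads.

4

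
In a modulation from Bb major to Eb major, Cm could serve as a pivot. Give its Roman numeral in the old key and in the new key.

The scale of Bb major is Bb C D Eb F G A; C is degree 2, and the triad built there (C-Eb-G) is minor, so it is ii.
The scale of Eb major is Eb F G Ab Bb C D; C is degree 6, and the triad built there (C-Eb-G) is minor, so it is vi.

ii in Bb major; vi in Eb major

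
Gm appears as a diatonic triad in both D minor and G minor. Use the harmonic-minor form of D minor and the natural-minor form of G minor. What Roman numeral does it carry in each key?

The scale of D minor (harmonic minor) is D E F G A B♭ C♯; G is degree 4, and the triad built there (G-B♭-D) is minor, so it is iv.
The scale of G minor (natural minor) is G A B♭ C D E♭ F; G is degree 1, and the triad built there (G-B♭-D) is minor, so it is i.

iv in D minor; i in G minor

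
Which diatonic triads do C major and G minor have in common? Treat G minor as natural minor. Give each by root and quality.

Dm, F

Triads in C major: C major (I), D minor (ii), E minor (iii), F major (IV), G major (V), A minor (vi), B diminished (vii°).
Triads in G minor (natural minor): G minor (i), A diminished (ii°), Bb major (III), C minor (iv), D minor (v), Eb major (VI), F major (VII).
Shared triads with their functions: D minor (ii in C major, v in G minor); F major (IV in C major, VII in G minor).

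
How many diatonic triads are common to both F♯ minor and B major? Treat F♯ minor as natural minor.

2

Diatonic triads of F♯ minor (natural minor): F♯m (i), G♯dim (ii°), A (III), Bm (iv), C♯m (v), D (VI), E (VII).
Diatonic triads of B major: B (I), C♯m (ii), D♯m (iii), E (IV), F♯ (V), G♯m (vi), A♯dim (vii°).
Matching root and quality in both lists: C♯m, E.
That gives 2 common triads.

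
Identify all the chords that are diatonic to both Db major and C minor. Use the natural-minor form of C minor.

Triads in Db major: Db (I), Ebm (ii), Fm (iii), Gb (IV), Ab (V), Bbm (vi), Cdim (vii°).
Triads in C minor (natural minor): Cm (i), Ddim (ii°), Eb (III), Fm (iv), Gm (v), Ab (VI), Bb (VII).
Shared triads with their functions: Fm (iii in Db major, iv in C minor); Ab (V in Db major, VI in C minor).

Fm, Ab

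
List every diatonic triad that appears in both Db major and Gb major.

Db, Ebm, Gb, Bbm

Triads in Db major: Db (I), Ebm (ii), Fm (iii), Gb (IV), Ab (V), Bbm (vi), Cdim (vii°).
Triads in Gb major: Gb (I), Abm (ii), Bbm (iii), Cb (IV), Db (V), Ebm (vi), Fdim (vii°).
Shared triads with their functions: Db (I in Db major, V in Gb major); Ebm (ii in Db major, vi in Gb major); Gb (IV in Db major, I in Gb major); Bbm (vi in Db major, iii in Gb major).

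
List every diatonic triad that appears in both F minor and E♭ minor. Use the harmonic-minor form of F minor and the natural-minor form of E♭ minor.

B♭m, D♭

Triads in F minor (harmonic minor): F minor (i), G diminished (ii°), A♭ augmented (III+), B♭ minor (iv), C major (V), D♭ major (VI), E diminished (vii°).
Triads in E♭ minor (natural minor): E♭ minor (i), F diminished (ii°), G♭ major (III), A♭ minor (iv), B♭ minor (v), C♭ major (VI), D♭ major (VII).
Shared triads with their functions: B♭ minor (iv in F minor, v in E♭ minor); D♭ major (VI in F minor, VII in E♭ minor).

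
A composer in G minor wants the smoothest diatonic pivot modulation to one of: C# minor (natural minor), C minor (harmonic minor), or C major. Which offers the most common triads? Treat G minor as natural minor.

C major

Triads of G minor (natural minor): G minor (i), A diminished (ii°), Bb major (III), C minor (iv), D minor (v), Eb major (VI), F major (VII).
C# minor (natural minor) shares 0: none.
C minor (harmonic minor) shares 1: Cm.
C major shares 2: Dm, F.
The most common triads (2) are shared with C major.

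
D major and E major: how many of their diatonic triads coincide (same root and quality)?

2

Diatonic triads of D major: D (I), Em (ii), F#m (iii), G (IV), A (V), Bm (vi), C#dim (vii°).
Diatonic triads of E major: E (I), F#m (ii), G#m (iii), A (IV), B (V), C#m (vi), D#dim (vii°).
Matching root and quality in both lists: F#m, A.
That gives 2 common triads.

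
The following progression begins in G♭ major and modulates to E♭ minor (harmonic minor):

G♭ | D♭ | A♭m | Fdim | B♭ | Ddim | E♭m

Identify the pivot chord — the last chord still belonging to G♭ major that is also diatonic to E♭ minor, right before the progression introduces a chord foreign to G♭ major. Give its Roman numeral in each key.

Chords diatonic to G♭ major: G♭, A♭m, B♭m, C♭, D♭, E♭m, Fdim.
Reading the progression, the first chord not in that set is B♭, so the modulation leaves G♭ major there.
The chord immediately before B♭ is Fdim, which is diatonic to both keys: vii° in G♭ major and ii° in E♭ minor.

Fdim — vii° in G♭ major, ii° in E♭ minor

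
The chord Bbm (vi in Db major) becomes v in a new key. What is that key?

Eb minor

The numeral v denotes a minor triad on scale degree 5. With Bb on degree 5, the tonic of the new key is Eb.
Degree 5 carries a minor triad in natural-minor keys, so the destination is Eb minor.
Check: the diatonic triads of Eb minor (natural minor) are Ebm (i), Fdim (ii°), Gb (III), Abm (iv), Bbm (v), Cb (VI), Db (VII) — Bbm is indeed v.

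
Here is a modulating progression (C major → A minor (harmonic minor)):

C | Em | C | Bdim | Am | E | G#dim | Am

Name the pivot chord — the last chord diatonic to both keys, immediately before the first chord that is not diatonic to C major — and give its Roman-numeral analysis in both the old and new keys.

Am — vi in C major, i in A minor

Chords diatonic to C major: C, Dm, Em, F, G, Am, Bdim.
Reading the progression, the first chord not in that set is E, so the modulation leaves C major there.
The chord immediately before E is Am, which is diatonic to both keys: vi in C major and i in A minor.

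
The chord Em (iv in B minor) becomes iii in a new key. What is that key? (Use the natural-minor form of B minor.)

The numeral iii denotes a minor triad on scale degree 3. With E on degree 3, the tonic of the new key is C.
Degree 3 carries a minor triad in major keys, so the destination is C major.
Check: the diatonic triads of C major are C (I), Dm (ii), Em (iii), F (IV), G (V), Am (vi), Bdim (vii°) — Em is indeed iii.

C major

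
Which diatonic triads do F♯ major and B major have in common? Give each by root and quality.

F♯, G♯m, B, D♯m

Triads in F♯ major: F♯ (I), G♯m (ii), A♯m (iii), B (IV), C♯ (V), D♯m (vi), E♯dim (vii°).
Triads in B major: B (I), C♯m (ii), D♯m (iii), E (IV), F♯ (V), G♯m (vi), A♯dim (vii°).
Shared triads with their functions: F♯ (I in F♯ major, V in B major); G♯m (ii in F♯ major, vi in B major); B (IV in F♯ major, I in B major); D♯m (vi in F♯ major, iii in B major).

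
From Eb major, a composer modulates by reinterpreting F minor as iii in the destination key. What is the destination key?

Db major

The numeral iii denotes a minor triad on scale degree 3. With F on degree 3, the tonic of the new key is Db.
Degree 3 carries a minor triad in major keys, so the destination is Db major.
Check: the diatonic triads of Db major are Db (I), Ebm (ii), Fm (iii), Gb (IV), Ab (V), Bbm (vi), Cdim (vii°) — F minor is indeed iii.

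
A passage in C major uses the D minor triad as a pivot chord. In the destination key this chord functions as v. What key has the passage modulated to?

The numeral v denotes a minor triad on scale degree 5. With D on degree 5, the tonic of the new key is G.
Degree 5 carries a minor triad in natural-minor keys, so the destination is G minor.
Check: the diatonic triads of G minor (natural minor) are Gm (i), Adim (ii°), B♭ (III), Cm (iv), Dm (v), E♭ (VI), F (VII) — D minor is indeed v.

G minor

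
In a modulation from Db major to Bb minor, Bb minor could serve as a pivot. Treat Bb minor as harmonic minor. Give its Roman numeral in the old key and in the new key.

vi in Db major; i in Bb minor

The scale of Db major is Db Eb F Gb Ab Bb C; Bb is degree 6, and the triad built there (Bb-Db-F) is minor, so it is vi.
The scale of Bb minor (harmonic minor) is Bb C Db Eb F Gb A; Bb is degree 1, and the triad built there (Bb-Db-F) is minor, so it is i.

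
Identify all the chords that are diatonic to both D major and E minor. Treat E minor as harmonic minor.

Triads in D major: D (I), Em (ii), F#m (iii), G (IV), A (V), Bm (vi), C#dim (vii°).
Triads in E minor (harmonic minor): Em (i), F#dim (ii°), Gaug (III+), Am (iv), B (V), C (VI), D#dim (vii°).
Shared triads with their functions: Em (ii in D major, i in E minor).

Em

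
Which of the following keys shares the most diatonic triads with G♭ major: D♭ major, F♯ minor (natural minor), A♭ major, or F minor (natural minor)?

Triads of G♭ major: G♭ major (I), A♭ minor (ii), B♭ minor (iii), C♭ major (IV), D♭ major (V), E♭ minor (vi), F diminished (vii°).
D♭ major shares 4: G♭, B♭m, D♭, E♭m.
F♯ minor (natural minor) shares 0: none.
A♭ major shares 2: B♭m, D♭.
F minor (natural minor) shares 2: B♭m, D♭.
The most common triads (4) are shared with D♭ major.

D♭ major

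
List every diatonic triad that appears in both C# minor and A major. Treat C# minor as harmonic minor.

Triads in C# minor (harmonic minor): C#m (i), D#dim (ii°), Eaug (III+), F#m (iv), G# (V), A (VI), B#dim (vii°).
Triads in A major: A (I), Bm (ii), C#m (iii), D (IV), E (V), F#m (vi), G#dim (vii°).
Shared triads with their functions: C#m (i in C# minor, iii in A major); F#m (iv in C# minor, vi in A major); A (VI in C# minor, I in A major).

C#m, F#m, A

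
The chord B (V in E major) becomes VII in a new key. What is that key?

The numeral VII denotes a major triad on scale degree 7. With B on degree 7, the tonic of the new key is C♯.
Degree 7 carries a major triad in natural-minor keys, so the destination is C♯ minor.
Check: the diatonic triads of C♯ minor (natural minor) are C♯m (i), D♯dim (ii°), E (III), F♯m (iv), G♯m (v), A (VI), B (VII) — B is indeed VII.

C♯ minor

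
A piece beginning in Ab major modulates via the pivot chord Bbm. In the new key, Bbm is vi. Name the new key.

The numeral vi denotes a minor triad on scale degree 6. With Bb on degree 6, the tonic of the new key is Db.
Degree 6 carries a minor triad in major keys, so the destination is Db major.
Check: the diatonic triads of Db major are Db (I), Ebm (ii), Fm (iii), Gb (IV), Ab (V), Bbm (vi), Cdim (vii°) — Bbm is indeed vi.

Db major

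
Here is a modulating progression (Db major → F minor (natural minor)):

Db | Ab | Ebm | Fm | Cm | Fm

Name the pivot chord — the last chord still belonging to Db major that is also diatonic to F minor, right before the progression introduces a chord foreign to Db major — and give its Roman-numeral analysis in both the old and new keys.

Chords diatonic to Db major: Db, Ebm, Fm, Gb, Ab, Bbm, Cdim.
Reading the progression, the first chord not in that set is Cm, so the modulation leaves Db major there.
The chord immediately before Cm is Fm, which is diatonic to both keys: iii in Db major and i in F minor.

Fm — iii in Db major, i in F minor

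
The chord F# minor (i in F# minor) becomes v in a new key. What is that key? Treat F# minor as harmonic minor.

B minor

The numeral v denotes a minor triad on scale degree 5. With F# on degree 5, the tonic of the new key is B.
Degree 5 carries a minor triad in natural-minor keys, so the destination is B minor.
Check: the diatonic triads of B minor (natural minor) are Bm (i), C#dim (ii°), D (III), Em (iv), F#m (v), G (VI), A (VII) — F# minor is indeed v.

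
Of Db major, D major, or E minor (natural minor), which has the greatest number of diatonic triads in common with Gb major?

Db major

Triads of Gb major: Gb (I), Abm (ii), Bbm (iii), Cb (IV), Db (V), Ebm (vi), Fdim (vii°).
Db major shares 4: Gb, Bbm, Db, Ebm.
D major shares 0: none.
E minor (natural minor) shares 0: none.
The most common triads (4) are shared with Db major.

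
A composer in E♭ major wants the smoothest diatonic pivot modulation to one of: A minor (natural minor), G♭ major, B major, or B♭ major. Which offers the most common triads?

Triads of E♭ major: E♭ (I), Fm (ii), Gm (iii), A♭ (IV), B♭ (V), Cm (vi), Ddim (vii°).
A minor (natural minor) shares 0: none.
G♭ major shares 0: none.
B major shares 0: none.
B♭ major shares 4: E♭, Gm, B♭, Cm.
The most common triads (4) are shared with B♭ major.

B♭ major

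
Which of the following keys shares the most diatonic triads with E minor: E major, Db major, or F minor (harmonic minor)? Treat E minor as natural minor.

Triads of E minor (natural minor): Em (i), F#dim (ii°), G (III), Am (iv), Bm (v), C (VI), D (VII).
E major shares 0: none.
Db major shares 0: none.
F minor (harmonic minor) shares 1: C.
The most common triads (1) are shared with F minor.

F minor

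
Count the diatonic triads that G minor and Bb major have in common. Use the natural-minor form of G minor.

Diatonic triads of G minor (natural minor): Gm (i), Adim (ii°), Bb (III), Cm (iv), Dm (v), Eb (VI), F (VII).
Diatonic triads of Bb major: Bb (I), Cm (ii), Dm (iii), Eb (IV), F (V), Gm (vi), Adim (vii°).
Matching root and quality in both lists: Gm, Adim, Bb, Cm, Dm, Eb, F.
That gives 7 common triads.

7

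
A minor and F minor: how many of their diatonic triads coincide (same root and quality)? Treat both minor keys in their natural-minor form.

0

Diatonic triads of A minor (natural minor): Am (i), Bdim (ii°), C (III), Dm (iv), Em (v), F (VI), G (VII).
Diatonic triads of F minor (natural minor): Fm (i), Gdim (ii°), Ab (III), Bbm (iv), Cm (v), Db (VI), Eb (VII).
No triad has the same root and quality in both keys.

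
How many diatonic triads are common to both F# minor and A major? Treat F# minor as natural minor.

Diatonic triads of F# minor (natural minor): F# minor (i), G# diminished (ii°), A major (III), B minor (iv), C# minor (v), D major (VI), E major (VII).
Diatonic triads of A major: A major (I), B minor (ii), C# minor (iii), D major (IV), E major (V), F# minor (vi), G# diminished (vii°).
Matching root and quality in both lists: F# minor, G# diminished, A major, B minor, C# minor, D major, E major.
That gives 7 common triads.

7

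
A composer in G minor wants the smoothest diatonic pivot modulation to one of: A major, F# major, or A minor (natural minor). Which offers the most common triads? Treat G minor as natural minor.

Triads of G minor (natural minor): Gm (i), Adim (ii°), Bb (III), Cm (iv), Dm (v), Eb (VI), F (VII).
A major shares 0: none.
F# major shares 0: none.
A minor (natural minor) shares 2: Dm, F.
The most common triads (2) are shared with A minor.

A minor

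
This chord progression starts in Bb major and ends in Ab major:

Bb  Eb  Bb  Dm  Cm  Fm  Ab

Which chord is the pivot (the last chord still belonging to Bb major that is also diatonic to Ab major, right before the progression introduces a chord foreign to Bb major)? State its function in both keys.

Chords diatonic to Bb major: Bb, Cm, Dm, Eb, F, Gm, Adim.
Reading the progression, the first chord not in that set is Fm, so the modulation leaves Bb major there.
The chord immediately before Fm is Cm, which is diatonic to both keys: ii in Bb major and iii in Ab major.

Cm — ii in Bb major, iii in Ab major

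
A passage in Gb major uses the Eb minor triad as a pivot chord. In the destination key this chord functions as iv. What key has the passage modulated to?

Bb minor

The numeral iv denotes a minor triad on scale degree 4. With Eb on degree 4, the tonic of the new key is Bb.
Degree 4 carries a minor triad in minor keys, so the destination is Bb minor.
Check: the diatonic triads of Bb minor (natural minor) are Bbm (i), Cdim (ii°), Db (III), Ebm (iv), Fm (v), Gb (VI), Ab (VII) — Eb minor is indeed iv.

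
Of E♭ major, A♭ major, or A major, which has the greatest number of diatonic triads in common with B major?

Triads of B major: B major (I), C♯ minor (ii), D♯ minor (iii), E major (IV), F♯ major (V), G♯ minor (vi), A♯ diminished (vii°).
E♭ major shares 0: none.
A♭ major shares 0: none.
A major shares 2: C♯m, E.
The most common triads (2) are shared with A major.

A major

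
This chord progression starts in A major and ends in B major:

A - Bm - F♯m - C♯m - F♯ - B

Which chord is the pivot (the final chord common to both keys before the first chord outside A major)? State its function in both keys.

C♯m — iii in A major, ii in B major

Chords diatonic to A major: A, Bm, C♯m, D, E, F♯m, G♯dim.
Reading the progression, the first chord not in that set is F♯, so the modulation leaves A major there.
The chord immediately before F♯ is C♯m, which is diatonic to both keys: iii in A major and ii in B major.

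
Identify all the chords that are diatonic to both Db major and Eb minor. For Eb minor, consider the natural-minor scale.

Triads in Db major: Db (I), Ebm (ii), Fm (iii), Gb (IV), Ab (V), Bbm (vi), Cdim (vii°).
Triads in Eb minor (natural minor): Ebm (i), Fdim (ii°), Gb (III), Abm (iv), Bbm (v), Cb (VI), Db (VII).
Shared triads with their functions: Db (I in Db major, VII in Eb minor); Ebm (ii in Db major, i in Eb minor); Gb (IV in Db major, III in Eb minor); Bbm (vi in Db major, v in Eb minor).

Db, Ebm, Gb, Bbm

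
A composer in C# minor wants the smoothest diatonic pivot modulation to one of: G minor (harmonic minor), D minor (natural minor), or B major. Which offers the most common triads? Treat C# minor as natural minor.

Triads of C# minor (natural minor): C# minor (i), D# diminished (ii°), E major (III), F# minor (iv), G# minor (v), A major (VI), B major (VII).
G minor (harmonic minor) shares 0: none.
D minor (natural minor) shares 0: none.
B major shares 4: C#m, E, G#m, B.
The most common triads (4) are shared with B major.

B major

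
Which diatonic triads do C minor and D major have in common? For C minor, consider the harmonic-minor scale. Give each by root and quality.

G

Triads in C minor (harmonic minor): Cm (i), Ddim (ii°), Ebaug (III+), Fm (iv), G (V), Ab (VI), Bdim (vii°).
Triads in D major: D (I), Em (ii), F#m (iii), G (IV), A (V), Bm (vi), C#dim (vii°).
Shared triads with their functions: G (V in C minor, IV in D major).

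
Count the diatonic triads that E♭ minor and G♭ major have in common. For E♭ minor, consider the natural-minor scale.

Diatonic triads of E♭ minor (natural minor): E♭ minor (i), F diminished (ii°), G♭ major (III), A♭ minor (iv), B♭ minor (v), C♭ major (VI), D♭ major (VII).
Diatonic triads of G♭ major: G♭ major (I), A♭ minor (ii), B♭ minor (iii), C♭ major (IV), D♭ major (V), E♭ minor (vi), F diminished (vii°).
Matching root and quality in both lists: E♭ minor, F diminished, G♭ major, A♭ minor, B♭ minor, C♭ major, D♭ major.
That gives 7 common triads.

7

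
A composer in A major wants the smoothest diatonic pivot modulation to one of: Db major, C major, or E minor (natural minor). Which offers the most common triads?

E minor

Triads of A major: A (I), Bm (ii), C#m (iii), D (IV), E (V), F#m (vi), G#dim (vii°).
Db major shares 0: none.
C major shares 0: none.
E minor (natural minor) shares 2: Bm, D.
The most common triads (2) are shared with E minor.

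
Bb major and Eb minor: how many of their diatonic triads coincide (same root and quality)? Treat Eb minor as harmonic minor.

1

Diatonic triads of Bb major: Bb (I), Cm (ii), Dm (iii), Eb (IV), F (V), Gm (vi), Adim (vii°).
Diatonic triads of Eb minor (harmonic minor): Ebm (i), Fdim (ii°), Gbaug (III+), Abm (iv), Bb (V), Cb (VI), Ddim (vii°).
Matching root and quality in both lists: Bb.
That gives 1 common triad.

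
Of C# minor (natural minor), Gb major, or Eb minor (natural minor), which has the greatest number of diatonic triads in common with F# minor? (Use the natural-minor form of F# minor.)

C# minor

Triads of F# minor (natural minor): F#m (i), G#dim (ii°), A (III), Bm (iv), C#m (v), D (VI), E (VII).
C# minor (natural minor) shares 4: F#m, A, C#m, E.
Gb major shares 0: none.
Eb minor (natural minor) shares 0: none.
The most common triads (4) are shared with C# minor.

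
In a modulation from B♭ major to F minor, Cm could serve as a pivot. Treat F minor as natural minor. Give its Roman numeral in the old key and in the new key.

The scale of B♭ major is B♭ C D E♭ F G A; C is degree 2, and the triad built there (C-E♭-G) is minor, so it is ii.
The scale of F minor (natural minor) is F G A♭ B♭ C D♭ E♭; C is degree 5, and the triad built there (C-E♭-G) is minor, so it is v.

ii in B♭ major; v in F minor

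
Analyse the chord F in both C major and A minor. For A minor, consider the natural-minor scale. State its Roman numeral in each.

The scale of C major is C D E F G A B; F is degree 4, and the triad built there (F-A-C) is major, so it is IV.
The scale of A minor (natural minor) is A B C D E F G; F is degree 6, and the triad built there (F-A-C) is major, so it is VI.

IV in C major; VI in A minor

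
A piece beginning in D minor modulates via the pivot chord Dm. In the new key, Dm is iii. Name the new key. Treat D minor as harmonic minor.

The numeral iii denotes a minor triad on scale degree 3. With D on degree 3, the tonic of the new key is Bb.
Degree 3 carries a minor triad in major keys, so the destination is Bb major.
Check: the diatonic triads of Bb major are Bb (I), Cm (ii), Dm (iii), Eb (IV), F (V), Gm (vi), Adim (vii°) — Dm is indeed iii.

Bb major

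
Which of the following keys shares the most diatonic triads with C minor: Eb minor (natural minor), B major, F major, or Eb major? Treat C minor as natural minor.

Eb major

Triads of C minor (natural minor): C minor (i), D diminished (ii°), Eb major (III), F minor (iv), G minor (v), Ab major (VI), Bb major (VII).
Eb minor (natural minor) shares 0: none.
B major shares 0: none.
F major shares 2: Gm, Bb.
Eb major shares 7: Cm, Ddim, Eb, Fm, Gm, Ab, Bb.
The most common triads (7) are shared with Eb major.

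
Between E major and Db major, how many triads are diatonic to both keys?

Diatonic triads of E major: E major (I), F# minor (ii), G# minor (iii), A major (IV), B major (V), C# minor (vi), D# diminished (vii°).
Diatonic triads of Db major: Db major (I), Eb minor (ii), F minor (iii), Gb major (IV), Ab major (V), Bb minor (vi), C diminished (vii°).
No triad has the same root and quality in both keys.

0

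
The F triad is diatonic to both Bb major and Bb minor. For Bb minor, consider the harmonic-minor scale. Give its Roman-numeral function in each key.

V in Bb major; V in Bb minor

The scale of Bb major is Bb C D Eb F G A; F is degree 5, and the triad built there (F-A-C) is major, so it is V.
The scale of Bb minor (harmonic minor) is Bb C Db Eb F Gb A; F is degree 5, and the triad built there (F-A-C) is major, so it is V.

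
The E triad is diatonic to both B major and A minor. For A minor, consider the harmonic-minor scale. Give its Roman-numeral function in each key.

The scale of B major is B C# D# E F# G# A#; E is degree 4, and the triad built there (E-G#-B) is major, so it is IV.
The scale of A minor (harmonic minor) is A B C D E F G#; E is degree 5, and the triad built there (E-G#-B) is major, so it is V.

IV in B major; V in A minor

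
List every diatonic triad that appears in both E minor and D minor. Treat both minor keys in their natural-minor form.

Am, C

Triads in E minor (natural minor): Em (i), F#dim (ii°), G (III), Am (iv), Bm (v), C (VI), D (VII).
Triads in D minor (natural minor): Dm (i), Edim (ii°), F (III), Gm (iv), Am (v), Bb (VI), C (VII).
Shared triads with their functions: Am (iv in E minor, v in D minor); C (VI in E minor, VII in D minor).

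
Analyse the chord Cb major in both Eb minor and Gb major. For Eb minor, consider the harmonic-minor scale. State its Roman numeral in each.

The scale of Eb minor (harmonic minor) is Eb F Gb Ab Bb Cb D; Cb is degree 6, and the triad built there (Cb-Eb-Gb) is major, so it is VI.
The scale of Gb major is Gb Ab Bb Cb Db Eb F; Cb is degree 4, and the triad built there (Cb-Eb-Gb) is major, so it is IV.

VI in Eb minor; IV in Gb major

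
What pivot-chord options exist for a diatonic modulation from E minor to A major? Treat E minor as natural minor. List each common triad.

Bm, D

Triads in E minor (natural minor): Em (i), F♯dim (ii°), G (III), Am (iv), Bm (v), C (VI), D (VII).
Triads in A major: A (I), Bm (ii), C♯m (iii), D (IV), E (V), F♯m (vi), G♯dim (vii°).
Shared triads with their functions: Bm (v in E minor, ii in A major); D (VII in E minor, IV in A major).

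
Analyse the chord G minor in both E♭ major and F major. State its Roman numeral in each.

The scale of E♭ major is E♭ F G A♭ B♭ C D; G is degree 3, and the triad built there (G-B♭-D) is minor, so it is iii.
The scale of F major is F G A B♭ C D E; G is degree 2, and the triad built there (G-B♭-D) is minor, so it is ii.

iii in E♭ major; ii in F major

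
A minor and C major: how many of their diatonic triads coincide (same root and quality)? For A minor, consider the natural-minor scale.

7

Diatonic triads of A minor (natural minor): Am (i), Bdim (ii°), C (III), Dm (iv), Em (v), F (VI), G (VII).
Diatonic triads of C major: C (I), Dm (ii), Em (iii), F (IV), G (V), Am (vi), Bdim (vii°).
Matching root and quality in both lists: Am, Bdim, C, Dm, Em, F, G.
That gives 7 common triads.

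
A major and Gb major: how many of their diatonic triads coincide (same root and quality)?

0

Diatonic triads of A major: A (I), Bm (ii), C#m (iii), D (IV), E (V), F#m (vi), G#dim (vii°).
Diatonic triads of Gb major: Gb (I), Abm (ii), Bbm (iii), Cb (IV), Db (V), Ebm (vi), Fdim (vii°).
No triad has the same root and quality in both keys.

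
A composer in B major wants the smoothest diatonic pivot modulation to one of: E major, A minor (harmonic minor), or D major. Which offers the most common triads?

E major

Triads of B major: B (I), C#m (ii), D#m (iii), E (IV), F# (V), G#m (vi), A#dim (vii°).
E major shares 4: B, C#m, E, G#m.
A minor (harmonic minor) shares 1: E.
D major shares 0: none.
The most common triads (4) are shared with E major.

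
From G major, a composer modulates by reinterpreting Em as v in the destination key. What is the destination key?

The numeral v denotes a minor triad on scale degree 5. With E on degree 5, the tonic of the new key is A.
Degree 5 carries a minor triad in natural-minor keys, so the destination is A minor.
Check: the diatonic triads of A minor (natural minor) are Am (i), Bdim (ii°), C (III), Dm (iv), Em (v), F (VI), G (VII) — Em is indeed v.

A minor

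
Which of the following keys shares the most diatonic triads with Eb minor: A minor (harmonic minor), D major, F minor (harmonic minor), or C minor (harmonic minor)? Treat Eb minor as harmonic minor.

C minor

Triads of Eb minor (harmonic minor): Eb minor (i), F diminished (ii°), Gb augmented (III+), Ab minor (iv), Bb major (V), Cb major (VI), D diminished (vii°).
A minor (harmonic minor) shares 0: none.
D major shares 0: none.
F minor (harmonic minor) shares 0: none.
C minor (harmonic minor) shares 1: Ddim.
The most common triads (1) are shared with C minor.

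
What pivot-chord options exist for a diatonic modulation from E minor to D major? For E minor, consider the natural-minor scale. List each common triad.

Em, G, Bm, D

Triads in E minor (natural minor): E minor (i), F# diminished (ii°), G major (III), A minor (iv), B minor (v), C major (VI), D major (VII).
Triads in D major: D major (I), E minor (ii), F# minor (iii), G major (IV), A major (V), B minor (vi), C# diminished (vii°).
Shared triads with their functions: E minor (i in E minor, ii in D major); G major (III in E minor, IV in D major); B minor (v in E minor, vi in D major); D major (VII in E minor, I in D major).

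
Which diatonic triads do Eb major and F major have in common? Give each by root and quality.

Gm, Bb

Triads in Eb major: Eb (I), Fm (ii), Gm (iii), Ab (IV), Bb (V), Cm (vi), Ddim (vii°).
Triads in F major: F (I), Gm (ii), Am (iii), Bb (IV), C (V), Dm (vi), Edim (vii°).
Shared triads with their functions: Gm (iii in Eb major, ii in F major); Bb (V in Eb major, IV in F major).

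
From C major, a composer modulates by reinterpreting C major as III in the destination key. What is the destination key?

The numeral III denotes a major triad on scale degree 3. With C on degree 3, the tonic of the new key is A.
Degree 3 carries a major triad in natural-minor keys, so the destination is A minor.
Check: the diatonic triads of A minor (natural minor) are Am (i), Bdim (ii°), C (III), Dm (iv), Em (v), F (VI), G (VII) — C major is indeed III.

A minor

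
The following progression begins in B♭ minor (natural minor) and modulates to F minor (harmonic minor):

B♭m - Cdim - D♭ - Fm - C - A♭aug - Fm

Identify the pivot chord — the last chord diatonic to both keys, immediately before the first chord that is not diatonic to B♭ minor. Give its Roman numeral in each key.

Fm — v in B♭ minor, i in F minor

Chords diatonic to B♭ minor: B♭m, Cdim, D♭, E♭m, Fm, G♭, A♭.
Reading the progression, the first chord not in that set is C, so the modulation leaves B♭ minor there.
The chord immediately before C is Fm, which is diatonic to both keys: v in B♭ minor and i in F minor.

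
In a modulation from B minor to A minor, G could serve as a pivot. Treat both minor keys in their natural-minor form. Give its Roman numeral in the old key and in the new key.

VI in B minor; VII in A minor

The scale of B minor (natural minor) is B C# D E F# G A; G is degree 6, and the triad built there (G-B-D) is major, so it is VI.
The scale of A minor (natural minor) is A B C D E F G; G is degree 7, and the triad built there (G-B-D) is major, so it is VII.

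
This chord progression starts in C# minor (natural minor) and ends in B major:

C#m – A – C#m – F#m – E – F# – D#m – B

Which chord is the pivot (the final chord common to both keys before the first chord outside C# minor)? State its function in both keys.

Chords diatonic to C# minor: C#m, D#dim, E, F#m, G#m, A, B.
Reading the progression, the first chord not in that set is F#, so the modulation leaves C# minor there.
The chord immediately before F# is E, which is diatonic to both keys: III in C# minor and IV in B major.

E — III in C# minor, IV in B major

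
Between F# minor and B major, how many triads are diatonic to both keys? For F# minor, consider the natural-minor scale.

Diatonic triads of F# minor (natural minor): F# minor (i), G# diminished (ii°), A major (III), B minor (iv), C# minor (v), D major (VI), E major (VII).
Diatonic triads of B major: B major (I), C# minor (ii), D# minor (iii), E major (IV), F# major (V), G# minor (vi), A# diminished (vii°).
Matching root and quality in both lists: C# minor, E major.
That gives 2 common triads.

2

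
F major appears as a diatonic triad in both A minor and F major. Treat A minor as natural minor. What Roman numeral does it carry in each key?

VI in A minor; I in F major

The scale of A minor (natural minor) is A B C D E F G; F is degree 6, and the triad built there (F-A-C) is major, so it is VI.
The scale of F major is F G A Bb C D E; F is degree 1, and the triad built there (F-A-C) is major, so it is I.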